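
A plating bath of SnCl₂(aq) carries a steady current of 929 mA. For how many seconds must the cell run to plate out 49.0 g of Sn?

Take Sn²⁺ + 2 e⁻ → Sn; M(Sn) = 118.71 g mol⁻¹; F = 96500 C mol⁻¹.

n(Sn) = m/M = 49.0 / 118.71 = 0.4128 mol.
Each Sn atom requires 2 electrons, so n(e⁻) = 2 × 0.4128 = 0.8255 mol.
Q = n(e⁻)·F = 0.8255 × 96500 = 79660 C.
t = Q/I = 79660 / 0.9290 A = 85750 s.

85800 s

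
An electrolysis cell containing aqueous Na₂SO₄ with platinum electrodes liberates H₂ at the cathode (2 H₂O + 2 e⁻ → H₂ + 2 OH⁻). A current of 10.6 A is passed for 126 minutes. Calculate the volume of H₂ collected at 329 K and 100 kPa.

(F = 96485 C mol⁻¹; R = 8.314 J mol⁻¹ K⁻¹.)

Q = I·t = 10.60 A × 7560.0 s = 80140 C.
n(e⁻) = Q/F = 80140 / 96485 = 0.8306 mol.
2 electrons are transferred per H₂ molecule, so n(H₂) = 0.8306 / 2 = 0.4153 mol.
V = nRT/P = (0.4153 × 8.314 × 329) / (100 × 10³ Pa) = 0.0114 m³ = 11.4 L.

11.4 L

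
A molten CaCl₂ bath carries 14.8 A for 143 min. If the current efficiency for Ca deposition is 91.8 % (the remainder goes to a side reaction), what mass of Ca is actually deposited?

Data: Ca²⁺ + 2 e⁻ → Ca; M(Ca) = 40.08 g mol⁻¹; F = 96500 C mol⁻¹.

24.2 g

Q = I·t = 14.80 × 8580.0 = 127000 C.
n(e⁻) = 127000/96500 = 1.316 mol; theoretically n(Ca) = 1.316/2 = 0.6579 mol, m_theo = 26.37 g.
At 91.8 % efficiency, m_actual = 0.918 × 26.37 = 24.2 g.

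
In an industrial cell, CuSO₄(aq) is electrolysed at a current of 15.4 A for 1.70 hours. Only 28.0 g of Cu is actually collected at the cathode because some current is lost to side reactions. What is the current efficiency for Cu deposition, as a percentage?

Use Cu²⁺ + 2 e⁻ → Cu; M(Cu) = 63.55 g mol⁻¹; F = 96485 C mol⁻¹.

Q = I·t = 15.40 × 6120.0 = 94250 C; n(e⁻) = 94250/96485 = 0.9768 mol.
Theoretical n(Cu) = n(e⁻)/2 = 0.4884 mol, i.e. m_theo = 0.4884 × 63.55 = 31.04 g.
Efficiency = m_actual / m_theo = 28.0 / 31.04 = 90.2 %.

90.2 %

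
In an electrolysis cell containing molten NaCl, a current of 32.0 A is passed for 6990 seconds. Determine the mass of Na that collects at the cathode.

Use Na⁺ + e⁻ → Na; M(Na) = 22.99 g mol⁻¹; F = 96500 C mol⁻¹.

53.3 g

Q = I·t = 32.00 A × 6990.0 s = 223700 C.
n(e⁻) = Q/F = 223700 / 96500 = 2.318 mol.
Na⁺ + e⁻ → Na, so n(Na) = n(e⁻)/1 = 2.318 mol.
m = n·M = 2.318 × 22.99 = 53.3 g.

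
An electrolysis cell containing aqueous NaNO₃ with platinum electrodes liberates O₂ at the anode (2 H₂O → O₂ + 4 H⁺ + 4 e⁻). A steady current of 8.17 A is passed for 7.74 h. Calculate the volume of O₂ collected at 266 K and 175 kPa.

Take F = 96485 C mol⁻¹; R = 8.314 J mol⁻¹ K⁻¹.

Q = I·t = 8.170 A × 27864 s = 227600 C.
n(e⁻) = Q/F = 227600 / 96485 = 2.359 mol.
4 electrons are transferred per O₂ molecule, so n(O₂) = 2.359 / 4 = 0.5899 mol.
V = nRT/P = (0.5899 × 8.314 × 266) / (175 × 10³ Pa) = 0.00745 m³ = 7.45 L.

7.45 L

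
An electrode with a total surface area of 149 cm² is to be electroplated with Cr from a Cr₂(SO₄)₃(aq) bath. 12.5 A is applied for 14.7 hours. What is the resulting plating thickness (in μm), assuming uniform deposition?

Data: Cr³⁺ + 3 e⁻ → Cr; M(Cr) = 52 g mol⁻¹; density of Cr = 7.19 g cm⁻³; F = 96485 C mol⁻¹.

1110 μm

Q = I·t = 12.50 × 52920 = 661500 C; n(e⁻) = 6.856 mol.
n(Cr) = n(e⁻)/3 = 2.285 mol, so m = 2.285 × 52 = 118.8 g.
Volume = m/ρ = 118.8 / 7.19 = 16.53 cm³.
Thickness = V/A = 16.53 / 149 = 0.111 cm = 1110 μm.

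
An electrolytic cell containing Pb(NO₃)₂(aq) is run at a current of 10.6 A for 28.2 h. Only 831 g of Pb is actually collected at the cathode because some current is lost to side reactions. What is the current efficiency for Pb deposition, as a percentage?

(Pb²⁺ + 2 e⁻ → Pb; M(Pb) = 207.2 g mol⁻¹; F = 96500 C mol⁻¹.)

71.9 %

Q = I·t = 10.60 × 101520 = 1076000 C; n(e⁻) = 1076000/96500 = 11.15 mol.
Theoretical n(Pb) = n(e⁻)/2 = 5.576 mol, i.e. m_theo = 5.576 × 207.2 = 1155 g.
Efficiency = m_actual / m_theo = 831 / 1155 = 71.9 %.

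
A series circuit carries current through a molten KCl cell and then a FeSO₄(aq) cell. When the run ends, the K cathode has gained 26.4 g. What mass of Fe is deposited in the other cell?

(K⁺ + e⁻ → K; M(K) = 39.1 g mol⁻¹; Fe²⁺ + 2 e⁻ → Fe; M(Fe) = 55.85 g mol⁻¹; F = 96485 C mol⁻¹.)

n(K) = 26.4 / 39.1 = 0.6752 mol.
Since K⁺ + e⁻ → K, n(e⁻) passed = 1 × 0.6752 = 0.6752 mol.
Cells in series carry the same charge, so the same 0.6752 mol of electrons passes through cell 2.
Fe²⁺ + 2 e⁻ → Fe, so n(Fe) = 0.6752 / 2 = 0.3376 mol.
m(Fe) = 0.3376 × 55.85 = 18.9 g.

18.9 g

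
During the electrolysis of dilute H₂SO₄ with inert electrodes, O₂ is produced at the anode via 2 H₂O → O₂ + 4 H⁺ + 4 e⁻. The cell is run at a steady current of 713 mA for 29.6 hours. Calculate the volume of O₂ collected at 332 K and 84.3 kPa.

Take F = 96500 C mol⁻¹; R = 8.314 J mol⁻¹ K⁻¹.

6.44 L

Q = I·t = 0.7130 A × 106560 s = 75980 C.
n(e⁻) = Q/F = 75980 / 96500 = 0.7873 mol.
4 electrons are transferred per O₂ molecule, so n(O₂) = 0.7873 / 4 = 0.1968 mol.
V = nRT/P = (0.1968 × 8.314 × 332) / (84.3 × 10³ Pa) = 0.00644 m³ = 6.44 L.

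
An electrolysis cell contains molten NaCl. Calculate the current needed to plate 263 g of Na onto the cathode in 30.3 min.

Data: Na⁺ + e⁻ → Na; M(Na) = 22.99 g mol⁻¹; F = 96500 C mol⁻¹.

n(Na) = 263 / 22.99 = 11.44 mol.
n(e⁻) = 1 × 11.44 = 11.44 mol.
Q = n(e⁻)·F = 11.44 × 96500 = 1104000 C.
I = Q/t = 1104000 / 1818.0 s = 607 A.

607 A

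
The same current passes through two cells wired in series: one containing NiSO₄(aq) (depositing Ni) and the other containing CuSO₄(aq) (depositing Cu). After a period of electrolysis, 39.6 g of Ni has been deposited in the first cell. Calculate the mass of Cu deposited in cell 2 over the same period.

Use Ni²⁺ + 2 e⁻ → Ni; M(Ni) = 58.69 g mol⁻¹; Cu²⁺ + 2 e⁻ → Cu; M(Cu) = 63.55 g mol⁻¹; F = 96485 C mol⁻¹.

n(Ni) = 39.6 / 58.69 = 0.6747 mol.
Since Ni²⁺ + 2 e⁻ → Ni, n(e⁻) passed = 2 × 0.6747 = 1.349 mol.
Cells in series carry the same charge, so the same 1.349 mol of electrons passes through cell 2.
Cu²⁺ + 2 e⁻ → Cu, so n(Cu) = 1.349 / 2 = 0.6747 mol.
m(Cu) = 0.6747 × 63.55 = 42.9 g.

42.9 g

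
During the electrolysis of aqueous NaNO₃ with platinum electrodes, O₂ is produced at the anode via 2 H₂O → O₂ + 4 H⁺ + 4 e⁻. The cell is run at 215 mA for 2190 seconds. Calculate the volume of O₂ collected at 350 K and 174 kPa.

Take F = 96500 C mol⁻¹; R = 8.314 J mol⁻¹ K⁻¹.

0.0204 L

Q = I·t = 0.2150 A × 2190.0 s = 470.8 C.
n(e⁻) = Q/F = 470.8 / 96500 = 0.004879 mol.
4 electrons are transferred per O₂ molecule, so n(O₂) = 0.004879 / 4 = 0.001220 mol.
V = nRT/P = (0.001220 × 8.314 × 350) / (174 × 10³ Pa) = 2.04 × 10⁻⁵ m³ = 0.0204 L.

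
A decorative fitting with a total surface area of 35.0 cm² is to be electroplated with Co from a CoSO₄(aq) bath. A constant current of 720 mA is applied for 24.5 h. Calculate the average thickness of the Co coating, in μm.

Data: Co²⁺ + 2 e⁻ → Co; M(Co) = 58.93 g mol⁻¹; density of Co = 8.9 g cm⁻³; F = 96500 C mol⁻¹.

Q = I·t = 0.7200 × 88200 = 63500 C; n(e⁻) = 0.6581 mol.
n(Co) = n(e⁻)/2 = 0.3290 mol, so m = 0.3290 × 58.93 = 19.39 g.
Volume = m/ρ = 19.39 / 8.9 = 2.179 cm³.
Thickness = V/A = 2.179 / 35.0 = 0.0622 cm = 622 μm.

622 μm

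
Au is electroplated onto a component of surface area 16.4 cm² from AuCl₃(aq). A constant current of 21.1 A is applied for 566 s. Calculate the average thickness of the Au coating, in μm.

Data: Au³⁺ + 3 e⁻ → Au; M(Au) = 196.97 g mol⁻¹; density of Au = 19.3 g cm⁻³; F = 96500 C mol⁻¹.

257 μm

Q = I·t = 21.10 × 566.00 = 11940 C; n(e⁻) = 0.1238 mol.
n(Au) = n(e⁻)/3 = 0.04125 mol, so m = 0.04125 × 196.97 = 8.126 g.
Volume = m/ρ = 8.126 / 19.3 = 0.4210 cm³.
Thickness = V/A = 0.4210 / 16.4 = 0.0257 cm = 257 μm.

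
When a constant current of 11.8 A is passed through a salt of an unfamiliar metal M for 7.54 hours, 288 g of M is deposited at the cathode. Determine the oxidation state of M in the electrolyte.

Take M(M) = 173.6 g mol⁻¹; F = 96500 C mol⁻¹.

Q = I·t = 11.80 A × 27144 s = 320300 C, so n(e⁻) = 320300/96500 = 3.319 mol.
n(M) deposited = 288 / 173.6 = 1.659 mol.
Electrons per atom = n(e⁻)/n(M) = 3.319 / 1.659 = 2.00 ≈ 2, so the ion is M²⁺.

+2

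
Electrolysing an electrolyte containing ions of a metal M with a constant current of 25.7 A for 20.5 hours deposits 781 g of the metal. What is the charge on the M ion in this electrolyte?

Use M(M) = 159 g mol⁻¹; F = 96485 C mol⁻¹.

Q = I·t = 25.70 A × 73800 s = 1897000 C, so n(e⁻) = 1897000/96485 = 19.66 mol.
n(M) deposited = 781 / 159 = 4.912 mol.
Electrons per atom = n(e⁻)/n(M) = 19.66 / 4.912 = 4.00 ≈ 4, so the ion is M⁴⁺.

+4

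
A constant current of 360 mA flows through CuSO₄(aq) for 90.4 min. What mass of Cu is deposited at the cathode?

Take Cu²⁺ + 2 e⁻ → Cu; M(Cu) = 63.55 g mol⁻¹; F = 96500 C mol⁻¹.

Q = I·t = 0.3600 A × 5424.0 s = 1953 C.
n(e⁻) = Q/F = 1953 / 96500 = 0.02023 mol.
Cu²⁺ + 2 e⁻ → Cu, so n(Cu) = n(e⁻)/2 = 0.01012 mol.
m = n·M = 0.01012 × 63.55 = 0.643 g.

0.643 g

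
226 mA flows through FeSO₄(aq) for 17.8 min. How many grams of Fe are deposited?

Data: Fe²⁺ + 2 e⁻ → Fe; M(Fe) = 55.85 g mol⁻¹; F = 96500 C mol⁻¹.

Q = I·t = 0.2260 A × 1068.0 s = 241.4 C.
n(e⁻) = Q/F = 241.4 / 96500 = 0.002501 mol.
Fe²⁺ + 2 e⁻ → Fe, so n(Fe) = n(e⁻)/2 = 0.001251 mol.
m = n·M = 0.001251 × 55.85 = 0.0698 g.

0.0698 g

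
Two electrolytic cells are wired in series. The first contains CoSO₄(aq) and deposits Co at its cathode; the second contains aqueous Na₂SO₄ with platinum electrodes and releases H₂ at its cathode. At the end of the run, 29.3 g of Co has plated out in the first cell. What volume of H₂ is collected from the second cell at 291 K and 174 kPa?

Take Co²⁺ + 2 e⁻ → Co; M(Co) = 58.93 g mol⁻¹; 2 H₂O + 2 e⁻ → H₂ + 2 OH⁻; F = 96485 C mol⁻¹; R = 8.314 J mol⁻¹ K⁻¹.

6.91 L

n(Co) = 29.3 / 58.93 = 0.4972 mol, so n(e⁻) = 2 × 0.4972 = 0.9944 mol.
The cells are in series, so the same 0.9944 mol of electrons passes through the second cell.
2 H₂O + 2 e⁻ → H₂ + 2 OH⁻ — 2 mol e⁻ per mol H₂, so n(H₂) = 0.9944/2 = 0.4972 mol.
V = nRT/P = (0.4972 × 8.314 × 291) / (174 × 10³) = 0.00691 m³ = 6.91 L.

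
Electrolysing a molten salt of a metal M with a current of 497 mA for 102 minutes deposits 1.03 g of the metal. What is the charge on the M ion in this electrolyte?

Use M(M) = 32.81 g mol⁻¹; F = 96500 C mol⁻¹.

Q = I·t = 0.4970 A × 6120.0 s = 3042 C, so n(e⁻) = 3042/96500 = 0.03152 mol.
n(M) deposited = 1.03 / 32.81 = 0.03139 mol.
Electrons per atom = n(e⁻)/n(M) = 0.03152 / 0.03139 = 1.00 ≈ 1, so the ion is M⁺.

+1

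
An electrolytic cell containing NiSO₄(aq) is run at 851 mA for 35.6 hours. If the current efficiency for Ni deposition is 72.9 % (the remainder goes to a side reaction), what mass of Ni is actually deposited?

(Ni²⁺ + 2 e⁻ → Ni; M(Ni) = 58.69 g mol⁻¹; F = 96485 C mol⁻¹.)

24.2 g

Q = I·t = 0.8510 × 128160 = 109100 C.
n(e⁻) = 109100/96485 = 1.130 mol; theoretically n(Ni) = 1.130/2 = 0.5652 mol, m_theo = 33.17 g.
At 72.9 % efficiency, m_actual = 0.729 × 33.17 = 24.2 g.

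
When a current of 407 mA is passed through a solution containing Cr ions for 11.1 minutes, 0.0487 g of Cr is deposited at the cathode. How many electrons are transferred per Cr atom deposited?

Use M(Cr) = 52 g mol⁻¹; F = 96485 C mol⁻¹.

Q = I·t = 0.4070 A × 666.00 s = 271.1 C, so n(e⁻) = 271.1/96485 = 0.002809 mol.
n(Cr) deposited = 0.0487 / 52 = 0.0009365 mol.
Electrons per atom = n(e⁻)/n(Cr) = 0.002809 / 0.0009365 = 3.00 ≈ 3, so the ion is Cr³⁺.

3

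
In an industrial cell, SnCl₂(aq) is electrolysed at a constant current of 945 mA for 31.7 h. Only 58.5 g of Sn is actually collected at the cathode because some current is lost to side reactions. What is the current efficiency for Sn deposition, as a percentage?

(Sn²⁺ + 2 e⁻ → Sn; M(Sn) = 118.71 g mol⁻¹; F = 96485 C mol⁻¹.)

Q = I·t = 0.9450 × 114120 = 107800 C; n(e⁻) = 107800/96485 = 1.118 mol.
Theoretical n(Sn) = n(e⁻)/2 = 0.5589 mol, i.e. m_theo = 0.5589 × 118.71 = 66.34 g.
Efficiency = m_actual / m_theo = 58.5 / 66.34 = 88.2 %.

88.2 %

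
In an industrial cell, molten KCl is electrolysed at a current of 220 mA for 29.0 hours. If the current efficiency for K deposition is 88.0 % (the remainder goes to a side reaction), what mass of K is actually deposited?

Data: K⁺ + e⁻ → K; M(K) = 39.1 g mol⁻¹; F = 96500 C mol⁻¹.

8.19 g

Q = I·t = 0.2200 × 104400 = 22970 C.
n(e⁻) = 22970/96500 = 0.2380 mol; theoretically n(K) = 0.2380/1 = 0.2380 mol, m_theo = 9.306 g.
At 88.0 % efficiency, m_actual = 0.880 × 9.306 = 8.19 g.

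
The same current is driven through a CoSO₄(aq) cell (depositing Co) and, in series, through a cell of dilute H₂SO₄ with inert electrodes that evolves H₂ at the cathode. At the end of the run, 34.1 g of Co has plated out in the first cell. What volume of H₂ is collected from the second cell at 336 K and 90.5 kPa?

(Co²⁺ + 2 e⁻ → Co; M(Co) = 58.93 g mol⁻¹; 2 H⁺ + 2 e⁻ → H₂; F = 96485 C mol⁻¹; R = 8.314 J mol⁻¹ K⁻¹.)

n(Co) = 34.1 / 58.93 = 0.5787 mol, so n(e⁻) = 2 × 0.5787 = 1.157 mol.
The cells are in series, so the same 1.157 mol of electrons passes through the second cell.
2 H⁺ + 2 e⁻ → H₂ — 2 mol e⁻ per mol H₂, so n(H₂) = 1.157/2 = 0.5787 mol.
V = nRT/P = (0.5787 × 8.314 × 336) / (90.5 × 10³) = 0.0179 m³ = 17.9 L.

17.9 L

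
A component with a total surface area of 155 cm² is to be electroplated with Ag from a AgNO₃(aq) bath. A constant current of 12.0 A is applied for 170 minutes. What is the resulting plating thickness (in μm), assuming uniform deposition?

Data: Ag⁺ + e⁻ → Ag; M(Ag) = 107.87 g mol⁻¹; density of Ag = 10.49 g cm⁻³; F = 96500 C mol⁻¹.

Q = I·t = 12.00 × 10200 = 122400 C; n(e⁻) = 1.268 mol.
n(Ag) = n(e⁻)/1 = 1.268 mol, so m = 1.268 × 107.87 = 136.8 g.
Volume = m/ρ = 136.8 / 10.49 = 13.04 cm³.
Thickness = V/A = 13.04 / 155 = 0.0841 cm = 841 μm.

841 μm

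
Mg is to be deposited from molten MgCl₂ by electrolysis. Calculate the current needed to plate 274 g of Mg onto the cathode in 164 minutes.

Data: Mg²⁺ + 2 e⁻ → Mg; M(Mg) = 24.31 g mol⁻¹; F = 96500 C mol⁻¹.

n(Mg) = 274 / 24.31 = 11.27 mol.
n(e⁻) = 2 × 11.27 = 22.54 mol.
Q = n(e⁻)·F = 22.54 × 96500 = 2175000 C.
I = Q/t = 2175000 / 9840.0 s = 221 A.

221 A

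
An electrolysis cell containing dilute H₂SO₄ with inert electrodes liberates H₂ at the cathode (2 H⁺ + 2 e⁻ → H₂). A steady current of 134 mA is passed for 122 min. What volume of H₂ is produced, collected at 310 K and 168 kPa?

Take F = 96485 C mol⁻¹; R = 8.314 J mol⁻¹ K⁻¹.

0.0780 L

Q = I·t = 0.1340 A × 7320.0 s = 980.9 C.
n(e⁻) = Q/F = 980.9 / 96485 = 0.01017 mol.
2 electrons are transferred per H₂ molecule, so n(H₂) = 0.01017 / 2 = 0.005083 mol.
V = nRT/P = (0.005083 × 8.314 × 310) / (168 × 10³ Pa) = 7.80 × 10⁻⁵ m³ = 0.0780 L.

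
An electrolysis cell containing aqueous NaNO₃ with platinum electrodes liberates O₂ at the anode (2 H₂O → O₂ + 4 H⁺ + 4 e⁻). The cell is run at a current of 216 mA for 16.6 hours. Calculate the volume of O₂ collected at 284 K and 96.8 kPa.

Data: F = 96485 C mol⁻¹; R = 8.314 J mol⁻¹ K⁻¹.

Q = I·t = 0.2160 A × 59760 s = 12910 C.
n(e⁻) = Q/F = 12910 / 96485 = 0.1338 mol.
4 electrons are transferred per O₂ molecule, so n(O₂) = 0.1338 / 4 = 0.03345 mol.
V = nRT/P = (0.03345 × 8.314 × 284) / (96.8 × 10³ Pa) = 8.16 × 10⁻⁴ m³ = 0.816 L.

0.816 L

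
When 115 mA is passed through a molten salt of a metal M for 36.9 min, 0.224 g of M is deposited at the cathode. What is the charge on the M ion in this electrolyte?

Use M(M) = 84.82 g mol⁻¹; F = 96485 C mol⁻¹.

+1

Q = I·t = 0.1150 A × 2214.0 s = 254.6 C, so n(e⁻) = 254.6/96485 = 0.002639 mol.
n(M) deposited = 0.224 / 84.82 = 0.002641 mol.
Electrons per atom = n(e⁻)/n(M) = 0.002639 / 0.002641 = 0.999 ≈ 1, so the ion is M⁺.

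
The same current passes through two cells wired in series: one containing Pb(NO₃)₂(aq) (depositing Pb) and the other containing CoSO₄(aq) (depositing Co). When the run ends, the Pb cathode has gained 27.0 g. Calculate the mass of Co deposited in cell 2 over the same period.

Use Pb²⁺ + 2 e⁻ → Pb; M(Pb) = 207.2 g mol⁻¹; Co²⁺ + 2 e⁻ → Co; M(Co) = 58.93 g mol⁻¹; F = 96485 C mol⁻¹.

n(Pb) = 27.0 / 207.2 = 0.1303 mol.
Since Pb²⁺ + 2 e⁻ → Pb, n(e⁻) passed = 2 × 0.1303 = 0.2606 mol.
Cells in series carry the same charge, so the same 0.2606 mol of electrons passes through cell 2.
Co²⁺ + 2 e⁻ → Co, so n(Co) = 0.2606 / 2 = 0.1303 mol.
m(Co) = 0.1303 × 58.93 = 7.68 g.

7.68 g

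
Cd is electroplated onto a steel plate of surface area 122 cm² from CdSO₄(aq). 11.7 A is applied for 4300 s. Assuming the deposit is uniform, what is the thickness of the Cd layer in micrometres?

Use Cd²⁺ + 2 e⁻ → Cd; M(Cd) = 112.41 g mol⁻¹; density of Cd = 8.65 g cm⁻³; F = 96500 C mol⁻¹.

278 μm

Q = I·t = 11.70 × 4300.0 = 50310 C; n(e⁻) = 0.5213 mol.
n(Cd) = n(e⁻)/2 = 0.2607 mol, so m = 0.2607 × 112.41 = 29.30 g.
Volume = m/ρ = 29.30 / 8.65 = 3.388 cm³.
Thickness = V/A = 3.388 / 122 = 0.0278 cm = 278 μm.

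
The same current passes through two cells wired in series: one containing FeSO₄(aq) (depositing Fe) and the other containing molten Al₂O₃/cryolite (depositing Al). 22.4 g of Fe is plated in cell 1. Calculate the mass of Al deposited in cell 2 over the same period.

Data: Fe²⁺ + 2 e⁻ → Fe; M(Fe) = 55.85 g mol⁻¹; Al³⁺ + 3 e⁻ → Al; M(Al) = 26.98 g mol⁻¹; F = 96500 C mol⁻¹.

7.21 g

n(Fe) = 22.4 / 55.85 = 0.4011 mol.
Since Fe²⁺ + 2 e⁻ → Fe, n(e⁻) passed = 2 × 0.4011 = 0.8021 mol.
Cells in series carry the same charge, so the same 0.8021 mol of electrons passes through cell 2.
Al³⁺ + 3 e⁻ → Al, so n(Al) = 0.8021 / 3 = 0.2674 mol.
m(Al) = 0.2674 × 26.98 = 7.21 g.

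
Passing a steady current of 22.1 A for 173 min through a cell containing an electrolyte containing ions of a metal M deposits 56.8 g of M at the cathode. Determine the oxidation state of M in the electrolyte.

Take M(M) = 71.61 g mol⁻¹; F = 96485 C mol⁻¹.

Q = I·t = 22.10 A × 10380 s = 229400 C, so n(e⁻) = 229400/96485 = 2.378 mol.
n(M) deposited = 56.8 / 71.61 = 0.7932 mol.
Electrons per atom = n(e⁻)/n(M) = 2.378 / 0.7932 = 3.00 ≈ 3, so the ion is M³⁺.

+3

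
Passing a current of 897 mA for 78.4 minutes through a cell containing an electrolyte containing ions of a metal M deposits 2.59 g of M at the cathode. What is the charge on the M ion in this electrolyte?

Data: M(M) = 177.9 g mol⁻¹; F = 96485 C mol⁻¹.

+3

Q = I·t = 0.8970 A × 4704.0 s = 4219 C, so n(e⁻) = 4219/96485 = 0.04373 mol.
n(M) deposited = 2.59 / 177.9 = 0.01456 mol.
Electrons per atom = n(e⁻)/n(M) = 0.04373 / 0.01456 = 3.00 ≈ 3, so the ion is M³⁺.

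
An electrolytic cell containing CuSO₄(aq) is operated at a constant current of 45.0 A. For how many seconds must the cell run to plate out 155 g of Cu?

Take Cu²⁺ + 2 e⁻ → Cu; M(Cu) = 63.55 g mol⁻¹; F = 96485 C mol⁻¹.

10500 s

n(Cu) = m/M = 155 / 63.55 = 2.439 mol.
Each Cu atom requires 2 electrons, so n(e⁻) = 2 × 2.439 = 4.878 mol.
Q = n(e⁻)·F = 4.878 × 96485 = 470700 C.
t = Q/I = 470700 / 45.00 A = 10460 s.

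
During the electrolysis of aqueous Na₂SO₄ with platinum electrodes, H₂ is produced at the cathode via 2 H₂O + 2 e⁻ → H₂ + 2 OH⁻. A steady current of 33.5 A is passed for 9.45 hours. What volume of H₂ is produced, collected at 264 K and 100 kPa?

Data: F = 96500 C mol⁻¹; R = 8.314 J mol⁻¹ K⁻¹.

Q = I·t = 33.50 A × 34020 s = 1140000 C.
n(e⁻) = Q/F = 1140000 / 96500 = 11.81 mol.
2 electrons are transferred per H₂ molecule, so n(H₂) = 11.81 / 2 = 5.905 mol.
V = nRT/P = (5.905 × 8.314 × 264) / (100 × 10³ Pa) = 0.130 m³ = 130 L.

130 L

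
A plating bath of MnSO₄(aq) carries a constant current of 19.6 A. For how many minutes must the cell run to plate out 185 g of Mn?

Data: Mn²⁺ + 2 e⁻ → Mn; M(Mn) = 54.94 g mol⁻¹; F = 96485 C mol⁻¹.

553 min

n(Mn) = m/M = 185 / 54.94 = 3.367 mol.
Each Mn atom requires 2 electrons, so n(e⁻) = 2 × 3.367 = 6.735 mol.
Q = n(e⁻)·F = 6.735 × 96485 = 649800 C.
t = Q/I = 649800 / 19.60 A = 33150 s = 553 min.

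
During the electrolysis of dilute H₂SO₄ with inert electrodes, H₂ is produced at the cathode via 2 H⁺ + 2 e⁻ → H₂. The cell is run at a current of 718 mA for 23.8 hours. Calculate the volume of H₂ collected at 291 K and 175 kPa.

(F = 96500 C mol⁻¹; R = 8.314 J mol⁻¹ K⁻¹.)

4.41 L

Q = I·t = 0.7180 A × 85680 s = 61520 C.
n(e⁻) = Q/F = 61520 / 96500 = 0.6375 mol.
2 electrons are transferred per H₂ molecule, so n(H₂) = 0.6375 / 2 = 0.3187 mol.
V = nRT/P = (0.3187 × 8.314 × 291) / (175 × 10³ Pa) = 0.00441 m³ = 4.41 L.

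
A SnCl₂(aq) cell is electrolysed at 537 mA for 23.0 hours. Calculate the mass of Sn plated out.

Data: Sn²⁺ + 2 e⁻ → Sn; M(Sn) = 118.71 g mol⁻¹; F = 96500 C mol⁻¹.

Q = I·t = 0.5370 A × 82800 s = 44460 C.
n(e⁻) = Q/F = 44460 / 96500 = 0.4608 mol.
Sn²⁺ + 2 e⁻ → Sn, so n(Sn) = n(e⁻)/2 = 0.2304 mol.
m = n·M = 0.2304 × 118.71 = 27.3 g.

27.3 g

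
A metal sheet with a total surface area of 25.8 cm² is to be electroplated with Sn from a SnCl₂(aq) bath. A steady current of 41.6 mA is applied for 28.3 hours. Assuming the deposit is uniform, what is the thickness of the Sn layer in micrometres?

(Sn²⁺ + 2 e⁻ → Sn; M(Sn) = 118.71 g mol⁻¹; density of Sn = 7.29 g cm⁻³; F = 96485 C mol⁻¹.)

139 μm

Q = I·t = 0.04160 × 101880 = 4238 C; n(e⁻) = 0.04393 mol.
n(Sn) = n(e⁻)/2 = 0.02196 mol, so m = 0.02196 × 118.71 = 2.607 g.
Volume = m/ρ = 2.607 / 7.29 = 0.3576 cm³.
Thickness = V/A = 0.3576 / 25.8 = 0.0139 cm = 139 μm.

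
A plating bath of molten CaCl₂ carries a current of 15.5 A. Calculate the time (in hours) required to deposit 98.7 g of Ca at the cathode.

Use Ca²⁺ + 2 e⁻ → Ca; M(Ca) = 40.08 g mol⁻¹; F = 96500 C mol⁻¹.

8.52 h

n(Ca) = m/M = 98.7 / 40.08 = 2.463 mol.
Each Ca atom requires 2 electrons, so n(e⁻) = 2 × 2.463 = 4.925 mol.
Q = n(e⁻)·F = 4.925 × 96500 = 475300 C.
t = Q/I = 475300 / 15.50 A = 30660 s = 8.52 h.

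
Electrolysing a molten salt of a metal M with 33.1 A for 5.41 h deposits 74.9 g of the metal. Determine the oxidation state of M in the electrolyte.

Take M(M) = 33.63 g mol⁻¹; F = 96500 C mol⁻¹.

Q = I·t = 33.10 A × 19476 s = 644700 C, so n(e⁻) = 644700/96500 = 6.680 mol.
n(M) deposited = 74.9 / 33.63 = 2.227 mol.
Electrons per atom = n(e⁻)/n(M) = 6.680 / 2.227 = 3.00 ≈ 3, so the ion is M³⁺.

+3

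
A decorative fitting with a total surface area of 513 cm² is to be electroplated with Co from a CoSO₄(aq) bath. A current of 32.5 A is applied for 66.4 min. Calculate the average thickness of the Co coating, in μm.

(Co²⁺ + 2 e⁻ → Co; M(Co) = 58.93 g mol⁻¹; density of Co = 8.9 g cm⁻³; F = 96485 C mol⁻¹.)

86.6 μm

Q = I·t = 32.50 × 3984.0 = 129500 C; n(e⁻) = 1.342 mol.
n(Co) = n(e⁻)/2 = 0.6710 mol, so m = 0.6710 × 58.93 = 39.54 g.
Volume = m/ρ = 39.54 / 8.9 = 4.443 cm³.
Thickness = V/A = 4.443 / 513 = 0.00866 cm = 86.6 μm.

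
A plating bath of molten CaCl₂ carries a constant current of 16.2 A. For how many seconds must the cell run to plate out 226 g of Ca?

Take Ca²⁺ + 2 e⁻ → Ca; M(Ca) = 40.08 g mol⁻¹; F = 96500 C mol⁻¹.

n(Ca) = m/M = 226 / 40.08 = 5.639 mol.
Each Ca atom requires 2 electrons, so n(e⁻) = 2 × 5.639 = 11.28 mol.
Q = n(e⁻)·F = 11.28 × 96500 = 1088000 C.
t = Q/I = 1088000 / 16.20 A = 67180 s.

67200 s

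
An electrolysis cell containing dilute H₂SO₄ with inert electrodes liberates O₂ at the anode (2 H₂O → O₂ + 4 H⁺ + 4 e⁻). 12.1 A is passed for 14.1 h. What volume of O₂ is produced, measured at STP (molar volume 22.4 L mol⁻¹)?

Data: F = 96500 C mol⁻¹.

35.6 L

Q = I·t = 12.10 A × 50760 s = 614200 C.
n(e⁻) = Q/F = 614200 / 96500 = 6.365 mol.
4 electrons are transferred per O₂ molecule, so n(O₂) = 6.365 / 4 = 1.591 mol.
V = n × V_m = 1.591 × 22.4 = 35.6 L.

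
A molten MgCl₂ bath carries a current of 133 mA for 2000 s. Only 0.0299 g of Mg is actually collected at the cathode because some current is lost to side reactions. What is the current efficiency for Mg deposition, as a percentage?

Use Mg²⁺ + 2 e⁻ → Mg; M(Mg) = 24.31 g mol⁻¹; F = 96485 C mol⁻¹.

Q = I·t = 0.1330 × 2000.0 = 266.0 C; n(e⁻) = 266.0/96485 = 0.002757 mol.
Theoretical n(Mg) = n(e⁻)/2 = 0.001378 mol, i.e. m_theo = 0.001378 × 24.31 = 0.03351 g.
Efficiency = m_actual / m_theo = 0.0299 / 0.03351 = 89.2 %.

89.2 %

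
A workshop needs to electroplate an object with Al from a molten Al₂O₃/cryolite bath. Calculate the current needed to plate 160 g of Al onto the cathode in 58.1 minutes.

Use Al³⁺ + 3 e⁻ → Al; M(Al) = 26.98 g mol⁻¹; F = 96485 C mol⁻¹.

n(Al) = 160 / 26.98 = 5.930 mol.
n(e⁻) = 3 × 5.930 = 17.79 mol.
Q = n(e⁻)·F = 17.79 × 96485 = 1717000 C.
I = Q/t = 1717000 / 3486.0 s = 492 A.

492 A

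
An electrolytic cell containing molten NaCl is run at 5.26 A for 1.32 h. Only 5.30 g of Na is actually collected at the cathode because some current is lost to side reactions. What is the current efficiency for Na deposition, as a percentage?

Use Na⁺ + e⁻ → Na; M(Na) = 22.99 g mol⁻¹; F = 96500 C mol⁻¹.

Q = I·t = 5.260 × 4752.0 = 25000 C; n(e⁻) = 25000/96500 = 0.2590 mol.
Theoretical n(Na) = n(e⁻)/1 = 0.2590 mol, i.e. m_theo = 0.2590 × 22.99 = 5.955 g.
Efficiency = m_actual / m_theo = 5.30 / 5.955 = 89.0 %.

89.0 %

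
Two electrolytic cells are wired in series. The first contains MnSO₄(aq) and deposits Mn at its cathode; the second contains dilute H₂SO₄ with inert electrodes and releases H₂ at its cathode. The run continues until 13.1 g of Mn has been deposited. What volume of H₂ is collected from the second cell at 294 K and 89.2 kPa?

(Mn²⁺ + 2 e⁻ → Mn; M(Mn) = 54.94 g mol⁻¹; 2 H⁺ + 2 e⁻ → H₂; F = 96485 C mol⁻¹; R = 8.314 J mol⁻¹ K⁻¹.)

n(Mn) = 13.1 / 54.94 = 0.2384 mol, so n(e⁻) = 2 × 0.2384 = 0.4769 mol.
The cells are in series, so the same 0.4769 mol of electrons passes through the second cell.
2 H⁺ + 2 e⁻ → H₂ — 2 mol e⁻ per mol H₂, so n(H₂) = 0.4769/2 = 0.2384 mol.
V = nRT/P = (0.2384 × 8.314 × 294) / (89.2 × 10³) = 0.00653 m³ = 6.53 L.

6.53 L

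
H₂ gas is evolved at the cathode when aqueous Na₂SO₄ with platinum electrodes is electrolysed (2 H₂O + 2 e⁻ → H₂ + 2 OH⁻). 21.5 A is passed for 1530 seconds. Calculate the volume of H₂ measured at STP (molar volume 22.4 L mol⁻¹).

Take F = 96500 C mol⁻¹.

Q = I·t = 21.50 A × 1530.0 s = 32900 C.
n(e⁻) = Q/F = 32900 / 96500 = 0.3409 mol.
2 electrons are transferred per H₂ molecule, so n(H₂) = 0.3409 / 2 = 0.1704 mol.
V = n × V_m = 0.1704 × 22.4 = 3.82 L.

3.82 L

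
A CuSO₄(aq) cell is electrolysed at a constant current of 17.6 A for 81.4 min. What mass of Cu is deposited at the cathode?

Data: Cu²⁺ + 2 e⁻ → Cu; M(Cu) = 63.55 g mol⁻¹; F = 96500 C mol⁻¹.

28.3 g

Q = I·t = 17.60 A × 4884.0 s = 85960 C.
n(e⁻) = Q/F = 85960 / 96500 = 0.8908 mol.
Cu²⁺ + 2 e⁻ → Cu, so n(Cu) = n(e⁻)/2 = 0.4454 mol.
m = n·M = 0.4454 × 63.55 = 28.3 g.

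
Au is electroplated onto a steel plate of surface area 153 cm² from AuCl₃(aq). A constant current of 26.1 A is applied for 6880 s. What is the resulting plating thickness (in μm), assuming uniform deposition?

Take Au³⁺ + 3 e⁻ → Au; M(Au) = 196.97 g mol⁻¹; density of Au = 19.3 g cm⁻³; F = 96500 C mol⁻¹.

414 μm

Q = I·t = 26.10 × 6880.0 = 179600 C; n(e⁻) = 1.861 mol.
n(Au) = n(e⁻)/3 = 0.6203 mol, so m = 0.6203 × 196.97 = 122.2 g.
Volume = m/ρ = 122.2 / 19.3 = 6.330 cm³.
Thickness = V/A = 6.330 / 153 = 0.0414 cm = 414 μm.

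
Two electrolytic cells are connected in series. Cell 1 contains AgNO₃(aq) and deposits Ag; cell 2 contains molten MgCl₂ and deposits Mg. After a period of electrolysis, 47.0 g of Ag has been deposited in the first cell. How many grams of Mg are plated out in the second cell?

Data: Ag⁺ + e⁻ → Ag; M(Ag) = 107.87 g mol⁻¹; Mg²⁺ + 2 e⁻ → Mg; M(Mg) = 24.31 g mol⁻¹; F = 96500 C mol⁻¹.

5.30 g

n(Ag) = 47.0 / 107.87 = 0.4357 mol.
Since Ag⁺ + e⁻ → Ag, n(e⁻) passed = 1 × 0.4357 = 0.4357 mol.
Cells in series carry the same charge, so the same 0.4357 mol of electrons passes through cell 2.
Mg²⁺ + 2 e⁻ → Mg, so n(Mg) = 0.4357 / 2 = 0.2179 mol.
m(Mg) = 0.2179 × 24.31 = 5.30 g.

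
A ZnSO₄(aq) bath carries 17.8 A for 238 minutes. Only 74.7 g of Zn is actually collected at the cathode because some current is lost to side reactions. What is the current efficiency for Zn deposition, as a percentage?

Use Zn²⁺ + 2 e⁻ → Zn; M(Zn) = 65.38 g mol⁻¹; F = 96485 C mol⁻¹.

86.7 %

Q = I·t = 17.80 × 14280 = 254200 C; n(e⁻) = 254200/96485 = 2.634 mol.
Theoretical n(Zn) = n(e⁻)/2 = 1.317 mol, i.e. m_theo = 1.317 × 65.38 = 86.12 g.
Efficiency = m_actual / m_theo = 74.7 / 86.12 = 86.7 %.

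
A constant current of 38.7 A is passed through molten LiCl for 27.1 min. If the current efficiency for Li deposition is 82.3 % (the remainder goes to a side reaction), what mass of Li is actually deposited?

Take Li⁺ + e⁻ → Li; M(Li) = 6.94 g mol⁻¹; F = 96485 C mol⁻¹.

Q = I·t = 38.70 × 1626.0 = 62930 C.
n(e⁻) = 62930/96485 = 0.6522 mol; theoretically n(Li) = 0.6522/1 = 0.6522 mol, m_theo = 4.526 g.
At 82.3 % efficiency, m_actual = 0.823 × 4.526 = 3.73 g.

3.73 g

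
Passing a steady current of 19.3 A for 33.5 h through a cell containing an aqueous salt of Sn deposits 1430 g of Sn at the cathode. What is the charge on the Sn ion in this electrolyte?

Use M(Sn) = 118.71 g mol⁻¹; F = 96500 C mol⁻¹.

Q = I·t = 19.30 A × 120600 s = 2328000 C, so n(e⁻) = 2328000/96500 = 24.12 mol.
n(Sn) deposited = 1430 / 118.71 = 12.05 mol.
Electrons per atom = n(e⁻)/n(Sn) = 24.12 / 12.05 = 2.00 ≈ 2, so the ion is Sn²⁺.

+2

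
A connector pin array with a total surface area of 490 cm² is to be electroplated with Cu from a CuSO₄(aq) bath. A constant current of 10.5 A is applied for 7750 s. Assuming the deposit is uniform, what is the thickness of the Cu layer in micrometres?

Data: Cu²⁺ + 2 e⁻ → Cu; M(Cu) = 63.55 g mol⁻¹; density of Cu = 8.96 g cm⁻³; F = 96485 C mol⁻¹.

61.0 μm

Q = I·t = 10.50 × 7750.0 = 81380 C; n(e⁻) = 0.8434 mol.
n(Cu) = n(e⁻)/2 = 0.4217 mol, so m = 0.4217 × 63.55 = 26.80 g.
Volume = m/ρ = 26.80 / 8.96 = 2.991 cm³.
Thickness = V/A = 2.991 / 490 = 0.00610 cm = 61.0 μm.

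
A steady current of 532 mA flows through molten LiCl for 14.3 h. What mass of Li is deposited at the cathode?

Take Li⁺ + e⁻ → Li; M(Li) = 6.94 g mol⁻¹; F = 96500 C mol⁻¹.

1.97 g

Q = I·t = 0.5320 A × 51480 s = 27390 C.
n(e⁻) = Q/F = 27390 / 96500 = 0.2838 mol.
Li⁺ + e⁻ → Li, so n(Li) = n(e⁻)/1 = 0.2838 mol.
m = n·M = 0.2838 × 6.94 = 1.97 g.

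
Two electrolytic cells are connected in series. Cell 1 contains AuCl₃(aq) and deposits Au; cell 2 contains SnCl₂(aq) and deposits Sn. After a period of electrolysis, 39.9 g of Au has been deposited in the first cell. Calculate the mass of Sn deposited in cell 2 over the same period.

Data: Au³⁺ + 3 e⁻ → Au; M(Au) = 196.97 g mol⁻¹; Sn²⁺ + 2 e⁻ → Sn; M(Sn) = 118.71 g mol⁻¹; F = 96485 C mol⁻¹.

36.1 g

n(Au) = 39.9 / 196.97 = 0.2026 mol.
Since Au³⁺ + 3 e⁻ → Au, n(e⁻) passed = 3 × 0.2026 = 0.6077 mol.
Cells in series carry the same charge, so the same 0.6077 mol of electrons passes through cell 2.
Sn²⁺ + 2 e⁻ → Sn, so n(Sn) = 0.6077 / 2 = 0.3039 mol.
m(Sn) = 0.3039 × 118.71 = 36.1 g.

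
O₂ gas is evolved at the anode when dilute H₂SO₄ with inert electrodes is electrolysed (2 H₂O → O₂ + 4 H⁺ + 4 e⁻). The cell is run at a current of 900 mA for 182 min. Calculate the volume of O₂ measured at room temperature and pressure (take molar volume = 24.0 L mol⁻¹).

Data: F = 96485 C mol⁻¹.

Q = I·t = 0.9000 A × 10920 s = 9828 C.
n(e⁻) = Q/F = 9828 / 96485 = 0.1019 mol.
4 electrons are transferred per O₂ molecule, so n(O₂) = 0.1019 / 4 = 0.02547 mol.
V = n × V_m = 0.02547 × 24.0 = 0.611 L.

0.611 L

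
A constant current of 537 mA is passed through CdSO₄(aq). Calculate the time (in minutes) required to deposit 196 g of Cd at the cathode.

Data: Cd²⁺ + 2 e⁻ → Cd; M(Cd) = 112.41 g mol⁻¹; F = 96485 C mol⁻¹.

10400 min

n(Cd) = m/M = 196 / 112.41 = 1.744 mol.
Each Cd atom requires 2 electrons, so n(e⁻) = 2 × 1.744 = 3.487 mol.
Q = n(e⁻)·F = 3.487 × 96485 = 336500 C.
t = Q/I = 336500 / 0.5370 A = 626600 s = 10400 min.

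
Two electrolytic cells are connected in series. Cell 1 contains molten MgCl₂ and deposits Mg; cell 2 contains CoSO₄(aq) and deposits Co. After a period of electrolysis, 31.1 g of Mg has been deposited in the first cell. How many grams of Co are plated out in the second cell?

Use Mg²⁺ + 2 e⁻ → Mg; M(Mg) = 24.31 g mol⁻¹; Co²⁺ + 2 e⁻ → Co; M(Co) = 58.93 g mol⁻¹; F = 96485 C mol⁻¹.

75.4 g

n(Mg) = 31.1 / 24.31 = 1.279 mol.
Since Mg²⁺ + 2 e⁻ → Mg, n(e⁻) passed = 2 × 1.279 = 2.559 mol.
Cells in series carry the same charge, so the same 2.559 mol of electrons passes through cell 2.
Co²⁺ + 2 e⁻ → Co, so n(Co) = 2.559 / 2 = 1.279 mol.
m(Co) = 1.279 × 58.93 = 75.4 g.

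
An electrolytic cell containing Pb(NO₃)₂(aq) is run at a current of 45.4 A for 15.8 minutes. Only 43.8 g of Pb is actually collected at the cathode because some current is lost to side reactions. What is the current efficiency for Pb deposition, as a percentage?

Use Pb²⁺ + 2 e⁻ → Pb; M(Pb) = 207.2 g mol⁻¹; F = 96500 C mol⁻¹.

94.8 %

Q = I·t = 45.40 × 948.00 = 43040 C; n(e⁻) = 43040/96500 = 0.4460 mol.
Theoretical n(Pb) = n(e⁻)/2 = 0.2230 mol, i.e. m_theo = 0.2230 × 207.2 = 46.21 g.
Efficiency = m_actual / m_theo = 43.8 / 46.21 = 94.8 %.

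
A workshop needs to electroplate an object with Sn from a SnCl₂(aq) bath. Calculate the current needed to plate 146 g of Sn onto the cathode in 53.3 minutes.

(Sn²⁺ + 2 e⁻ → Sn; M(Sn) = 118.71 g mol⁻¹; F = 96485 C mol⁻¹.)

74.2 A

n(Sn) = 146 / 118.71 = 1.230 mol.
n(e⁻) = 2 × 1.230 = 2.460 mol.
Q = n(e⁻)·F = 2.460 × 96485 = 237300 C.
I = Q/t = 237300 / 3198.0 s = 74.2 A.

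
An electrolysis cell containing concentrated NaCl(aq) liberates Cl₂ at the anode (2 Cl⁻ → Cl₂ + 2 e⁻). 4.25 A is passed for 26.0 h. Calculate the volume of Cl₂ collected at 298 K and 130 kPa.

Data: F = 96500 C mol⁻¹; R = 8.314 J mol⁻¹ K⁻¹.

39.3 L

Q = I·t = 4.250 A × 93600 s = 397800 C.
n(e⁻) = Q/F = 397800 / 96500 = 4.122 mol.
2 electrons are transferred per Cl₂ molecule, so n(Cl₂) = 4.122 / 2 = 2.061 mol.
V = nRT/P = (2.061 × 8.314 × 298) / (130 × 10³ Pa) = 0.0393 m³ = 39.3 L.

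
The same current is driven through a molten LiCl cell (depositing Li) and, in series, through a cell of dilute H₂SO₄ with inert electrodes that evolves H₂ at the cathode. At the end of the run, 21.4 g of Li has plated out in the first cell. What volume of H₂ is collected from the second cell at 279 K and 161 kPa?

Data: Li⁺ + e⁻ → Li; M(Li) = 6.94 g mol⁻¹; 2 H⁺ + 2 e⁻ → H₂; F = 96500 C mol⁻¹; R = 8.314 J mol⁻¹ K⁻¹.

22.2 L

n(Li) = 21.4 / 6.94 = 3.084 mol, so n(e⁻) = 1 × 3.084 = 3.084 mol.
The cells are in series, so the same 3.084 mol of electrons passes through the second cell.
2 H⁺ + 2 e⁻ → H₂ — 2 mol e⁻ per mol H₂, so n(H₂) = 3.084/2 = 1.542 mol.
V = nRT/P = (1.542 × 8.314 × 279) / (161 × 10³) = 0.0222 m³ = 22.2 L.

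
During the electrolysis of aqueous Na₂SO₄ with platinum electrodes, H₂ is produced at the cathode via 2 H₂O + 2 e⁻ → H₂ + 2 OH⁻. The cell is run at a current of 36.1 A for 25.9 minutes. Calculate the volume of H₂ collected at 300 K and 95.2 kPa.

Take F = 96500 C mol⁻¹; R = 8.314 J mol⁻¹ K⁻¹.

7.62 L

Q = I·t = 36.10 A × 1554.0 s = 56100 C.
n(e⁻) = Q/F = 56100 / 96500 = 0.5813 mol.
2 electrons are transferred per H₂ molecule, so n(H₂) = 0.5813 / 2 = 0.2907 mol.
V = nRT/P = (0.2907 × 8.314 × 300) / (95.2 × 10³ Pa) = 0.00762 m³ = 7.62 L.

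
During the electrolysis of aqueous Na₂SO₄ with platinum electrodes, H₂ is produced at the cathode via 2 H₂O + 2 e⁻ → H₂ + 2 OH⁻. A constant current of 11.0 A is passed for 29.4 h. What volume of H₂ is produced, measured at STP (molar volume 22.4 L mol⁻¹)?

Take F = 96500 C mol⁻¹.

135 L

Q = I·t = 11.00 A × 105840 s = 1164000 C.
n(e⁻) = Q/F = 1164000 / 96500 = 12.06 mol.
2 electrons are transferred per H₂ molecule, so n(H₂) = 12.06 / 2 = 6.032 mol.
V = n × V_m = 6.032 × 22.4 = 135 L.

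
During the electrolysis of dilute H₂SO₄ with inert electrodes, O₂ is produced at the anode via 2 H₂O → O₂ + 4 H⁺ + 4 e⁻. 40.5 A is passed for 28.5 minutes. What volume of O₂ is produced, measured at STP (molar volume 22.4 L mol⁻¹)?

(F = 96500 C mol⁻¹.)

4.02 L

Q = I·t = 40.50 A × 1710.0 s = 69260 C.
n(e⁻) = Q/F = 69260 / 96500 = 0.7177 mol.
4 electrons are transferred per O₂ molecule, so n(O₂) = 0.7177 / 4 = 0.1794 mol.
V = n × V_m = 0.1794 × 22.4 = 4.02 L.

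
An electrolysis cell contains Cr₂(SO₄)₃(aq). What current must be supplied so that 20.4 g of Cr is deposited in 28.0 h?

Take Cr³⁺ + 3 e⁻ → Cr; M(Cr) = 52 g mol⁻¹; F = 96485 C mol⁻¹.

n(Cr) = 20.4 / 52 = 0.3923 mol.
n(e⁻) = 3 × 0.3923 = 1.177 mol.
Q = n(e⁻)·F = 1.177 × 96485 = 113600 C.
I = Q/t = 113600 / 100800 s = 1.13 A.

1.13 A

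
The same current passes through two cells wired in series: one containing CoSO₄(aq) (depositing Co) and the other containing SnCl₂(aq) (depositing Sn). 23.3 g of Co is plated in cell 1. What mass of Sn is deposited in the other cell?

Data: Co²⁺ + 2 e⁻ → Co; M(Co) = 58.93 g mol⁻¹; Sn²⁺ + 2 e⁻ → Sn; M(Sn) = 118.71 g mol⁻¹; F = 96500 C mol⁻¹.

46.9 g

n(Co) = 23.3 / 58.93 = 0.3954 mol.
Since Co²⁺ + 2 e⁻ → Co, n(e⁻) passed = 2 × 0.3954 = 0.7908 mol.
Cells in series carry the same charge, so the same 0.7908 mol of electrons passes through cell 2.
Sn²⁺ + 2 e⁻ → Sn, so n(Sn) = 0.7908 / 2 = 0.3954 mol.
m(Sn) = 0.3954 × 118.71 = 46.9 g.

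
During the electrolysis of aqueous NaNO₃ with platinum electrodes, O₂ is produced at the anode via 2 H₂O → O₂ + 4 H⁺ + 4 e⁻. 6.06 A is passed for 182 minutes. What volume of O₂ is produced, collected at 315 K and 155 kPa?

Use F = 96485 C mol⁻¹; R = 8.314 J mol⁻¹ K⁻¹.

Q = I·t = 6.060 A × 10920 s = 66180 C.
n(e⁻) = Q/F = 66180 / 96485 = 0.6859 mol.
4 electrons are transferred per O₂ molecule, so n(O₂) = 0.6859 / 4 = 0.1715 mol.
V = nRT/P = (0.1715 × 8.314 × 315) / (155 × 10³ Pa) = 0.00290 m³ = 2.90 L.

2.90 L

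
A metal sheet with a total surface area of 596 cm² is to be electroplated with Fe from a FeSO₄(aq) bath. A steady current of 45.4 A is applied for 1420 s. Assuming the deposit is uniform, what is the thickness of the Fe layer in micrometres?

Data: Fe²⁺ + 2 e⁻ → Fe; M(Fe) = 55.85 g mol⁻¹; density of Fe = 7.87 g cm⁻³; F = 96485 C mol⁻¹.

Q = I·t = 45.40 × 1420.0 = 64470 C; n(e⁻) = 0.6682 mol.
n(Fe) = n(e⁻)/2 = 0.3341 mol, so m = 0.3341 × 55.85 = 18.66 g.
Volume = m/ρ = 18.66 / 7.87 = 2.371 cm³.
Thickness = V/A = 2.371 / 596 = 0.00398 cm = 39.8 μm.

39.8 μm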